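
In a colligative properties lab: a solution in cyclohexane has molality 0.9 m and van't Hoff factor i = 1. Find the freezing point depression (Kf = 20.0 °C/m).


ΔTf = Kf × m × i
= 20.0 × 0.9 × 1
= 18.0 °C

18.0 °C


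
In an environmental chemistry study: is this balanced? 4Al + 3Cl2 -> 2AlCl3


Equation: 4Al + 3Cl2 -> 2AlCl3
Check atoms: Al: 4≠2, Cl: 6=6
Not balanced

No, not balanced


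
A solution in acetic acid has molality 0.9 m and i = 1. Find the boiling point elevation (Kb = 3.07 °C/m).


ΔTb = Kb × m × i
= 3.07 × 0.9 × 1
= 2.763 °C

2.763 °C


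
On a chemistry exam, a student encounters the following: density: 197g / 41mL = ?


ρ = mass/volume
= 197/41
= 4.805 g/mL

4.805 g/mL


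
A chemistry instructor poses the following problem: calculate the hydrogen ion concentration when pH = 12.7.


[H+] = 10^(-pH) = 10^(-12.7)
= 2.0×10^-13 M

2.0×10^-13 M


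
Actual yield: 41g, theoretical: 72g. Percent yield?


% yield = actual/theoretical × 100
= 41/72 × 100
= 56.94%

56.94%


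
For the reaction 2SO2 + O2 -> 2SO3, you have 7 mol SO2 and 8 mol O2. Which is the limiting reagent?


Mole ratio available / coefficient:
  SO2: 7/2 = 3.500
  O2: 8/1 = 8.000
Smaller ratio is limiting.

SO2


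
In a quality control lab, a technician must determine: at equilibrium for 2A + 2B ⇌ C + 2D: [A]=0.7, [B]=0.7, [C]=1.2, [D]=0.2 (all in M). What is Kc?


Kc = [C][D]^2/([A]^2[B]^2)
= (1.2^1 × 0.2^2)/(0.7^2 × 0.7^2)
= 0.048/0.2401
= 0.1999

0.1999


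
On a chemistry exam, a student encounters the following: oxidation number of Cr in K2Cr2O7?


2(+1) + 2x + 7(-2) = 0, so x = +6
Oxidation number: +6

+6


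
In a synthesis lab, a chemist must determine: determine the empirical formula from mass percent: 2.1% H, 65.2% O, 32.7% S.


Assume 100 g sample. Moles of each element:
  H: 2.1/1.008 = 2.083 mol
  O: 65.2/16.0 = 4.075 mol
  S: 32.7/32.07 = 1.02 mol
Divide by smallest (1.02):
  H: 2.083/1.02 = 2.04
  O: 4.075/1.02 = 4.0
  S: 1.02/1.02 = 1.0
Empirical formula: H2SO4

H2SO4


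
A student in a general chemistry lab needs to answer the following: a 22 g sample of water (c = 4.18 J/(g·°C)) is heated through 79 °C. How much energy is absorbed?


q = mcΔT = 22 × 4.18 × 79
= 7264.84 J

7264.84 J


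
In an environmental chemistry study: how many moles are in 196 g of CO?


M(CO) = 28.01 g/mol
n = mass/M = 196/28.01 = 6.9975 mol

6.9975 mol


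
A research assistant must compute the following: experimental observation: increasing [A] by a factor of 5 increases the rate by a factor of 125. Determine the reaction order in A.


rate ∝ [A]^n
5^n = 125 → n = 3
Order in A: 3

3


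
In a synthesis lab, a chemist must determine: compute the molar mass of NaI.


M(NaI) = 1×22.99 + 1×126.9
= 22.99 + 126.9
= 149.89 g/mol

149.89 g/mol


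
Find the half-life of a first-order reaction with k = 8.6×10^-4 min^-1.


t½ = ln2/k = 0.693147/(8.6×10^-4 min^-1)
= 806.0 min

806.0 min


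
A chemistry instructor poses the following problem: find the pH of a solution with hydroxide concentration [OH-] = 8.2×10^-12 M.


pOH = -log10([OH-]) = -log10(8.2×10^-12)
= 12 - log10(8.2) = 11.09
pH = 14 - pOH = 14 - 11.09 = 2.91

2.91


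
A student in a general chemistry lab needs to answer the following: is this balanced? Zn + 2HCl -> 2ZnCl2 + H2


Equation: Zn + 2HCl -> 2ZnCl2 + H2
Check atoms: Cl: 2≠4, H: 2=2, Zn: 1≠2
Not balanced

No, not balanced


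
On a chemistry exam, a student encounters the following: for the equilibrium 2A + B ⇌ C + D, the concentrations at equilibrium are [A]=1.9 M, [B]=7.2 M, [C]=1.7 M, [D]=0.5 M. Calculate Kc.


Kc = [C][D]/([A]^2[B])
= (1.7^1 × 0.5^1)/(1.9^2 × 7.2^1)
= 0.85/25.992
= 0.03270

0.03270


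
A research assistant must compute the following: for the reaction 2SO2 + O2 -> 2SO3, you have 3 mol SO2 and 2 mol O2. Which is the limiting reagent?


Mole ratio available / coefficient:
  SO2: 3/2 = 1.500
  O2: 2/1 = 2.000
Smaller ratio is limiting.

SO2


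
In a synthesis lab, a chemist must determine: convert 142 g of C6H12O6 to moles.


M(C6H12O6) = 180.16 g/mol
n = mass/M = 142/180.16 = 0.7882 mol

0.7882 mol


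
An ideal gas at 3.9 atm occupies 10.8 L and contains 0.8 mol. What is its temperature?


PV = nRT  (R = 0.08206 L·atm/(mol·K))
T = PV/(nR) = 3.9×10.8/(0.8×0.08206)
= 42.12/0.065648
= 641.60 K

641.60 K


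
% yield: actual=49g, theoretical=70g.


% yield = actual/theoretical × 100
= 49/70 × 100
= 70.0%

70.0%


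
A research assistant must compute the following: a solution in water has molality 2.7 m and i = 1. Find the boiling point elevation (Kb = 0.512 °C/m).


ΔTb = Kb × m × i
= 0.512 × 2.7 × 1
= 1.3824 °C

1.3824 °C


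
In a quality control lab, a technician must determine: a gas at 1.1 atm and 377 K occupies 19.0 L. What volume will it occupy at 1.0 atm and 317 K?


P1V1/T1 = P2V2/T2
V2 = P1V1T2/(T1P2)
= 1.1×19.0×317/(377×1.0)
= 17.574 L

17.574 L


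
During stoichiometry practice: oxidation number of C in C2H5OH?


2x + 6(+1) + (-2) = 0, so x = -2
Oxidation number: -2

-2


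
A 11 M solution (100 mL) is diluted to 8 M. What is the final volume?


C1V1 = C2V2
11 × 100 = 8 × V2
V2 = 1100/8 = 137.5 mL

137.5 mL


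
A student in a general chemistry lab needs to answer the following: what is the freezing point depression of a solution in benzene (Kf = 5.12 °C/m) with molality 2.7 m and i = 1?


ΔTf = Kf × m × i
= 5.12 × 2.7 × 1
= 13.824 °C

13.824 °C


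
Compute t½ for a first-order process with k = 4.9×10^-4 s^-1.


t½ = ln2/k = 0.693147/(4.9×10^-4 s^-1)
= 1415 s

1415 s


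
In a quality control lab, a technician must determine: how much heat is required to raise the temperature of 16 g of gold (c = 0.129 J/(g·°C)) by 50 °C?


q = mcΔT = 16 × 0.129 × 50
= 103.20 J

103.20 J


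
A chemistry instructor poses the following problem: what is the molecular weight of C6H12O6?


M(C6H12O6) = 6×12.01 + 12×1.008 + 6×16.0
= 72.06 + 12.1 + 96.0
= 180.16 g/mol

180.16 g/mol


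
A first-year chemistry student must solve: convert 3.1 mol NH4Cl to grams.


M(NH4Cl) = 53.49 g/mol
mass = n × M = 3.1 × 53.49 = 165.82 g

165.82 g


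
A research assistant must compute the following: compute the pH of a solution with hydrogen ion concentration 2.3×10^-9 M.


pH = -log10([H+]) = -log10(2.3×10^-9)
= 9 - log10(2.3)
= 9 - 0.36
= 8.64

8.64


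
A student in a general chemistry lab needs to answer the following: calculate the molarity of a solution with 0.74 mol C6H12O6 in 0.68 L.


M = n/V = 0.74/0.68 = 1.088 mol/L

1.088 M


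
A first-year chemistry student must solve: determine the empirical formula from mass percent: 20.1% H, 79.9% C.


Assume 100 g sample. Moles of each element:
  H: 20.1/1.008 = 19.94 mol
  C: 79.9/12.01 = 6.653 mol
Divide by smallest (6.653):
  H: 19.94/6.653 = 3.0
  C: 6.653/6.653 = 1.0
Empirical formula: CH3

CH3


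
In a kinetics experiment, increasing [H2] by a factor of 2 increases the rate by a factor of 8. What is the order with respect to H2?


rate ∝ [H2]^n
2^n = 8 → n = 3
Order in H2: 3

3


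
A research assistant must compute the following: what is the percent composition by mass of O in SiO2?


M(SiO2) = 1×28.09 + 2×16.0 = 60.09 g/mol
Mass of O = 2 × 16.0 = 32.00 g/mol
% O = 32.00/60.09 × 100 = 53.25%

53.25%


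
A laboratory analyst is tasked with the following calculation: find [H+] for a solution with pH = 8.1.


[H+] = 10^(-pH) = 10^(-8.1)
= 7.94×10^-9 M

7.94×10^-9 M


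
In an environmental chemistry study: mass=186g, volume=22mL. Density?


ρ = mass/volume
= 186/22
= 8.455 g/mL

8.455 g/mL


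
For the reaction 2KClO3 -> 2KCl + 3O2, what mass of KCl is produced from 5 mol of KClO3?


Mole ratio KCl:KClO3 = 2:2
n(KCl) = 5 × 2/2 = 5.000 mol
mass = 5.000 × 74.55 = 372.75 g

372.75 g


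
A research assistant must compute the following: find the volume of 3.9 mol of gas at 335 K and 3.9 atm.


PV = nRT  (R = 0.08206 L·atm/(mol·K))
V = nRT/P = 3.9×0.08206×335/3.9
= 27.49 L

27.49 L


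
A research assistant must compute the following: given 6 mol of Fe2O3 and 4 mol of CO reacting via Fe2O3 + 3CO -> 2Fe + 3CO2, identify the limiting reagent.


Mole ratio available / coefficient:
  Fe2O3: 6/1 = 6.000
  CO: 4/3 = 1.333
Smaller ratio is limiting.

CO


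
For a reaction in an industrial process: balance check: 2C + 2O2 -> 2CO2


Equation: 2C + 2O2 -> 2CO2
Check atoms: C: 2=2, O: 4=4
Balanced

Yes, balanced


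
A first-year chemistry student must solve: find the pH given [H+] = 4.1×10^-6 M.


pH = -log10([H+]) = -log10(4.1×10^-6)
= 6 - log10(4.1)
= 6 - 0.61
= 5.39

5.39


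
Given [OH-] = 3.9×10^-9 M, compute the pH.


pOH = -log10([OH-]) = -log10(3.9×10^-9)
= 9 - log10(3.9) = 8.41
pH = 14 - pOH = 14 - 8.41 = 5.59

5.59


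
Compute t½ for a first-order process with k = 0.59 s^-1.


t½ = ln2/k = 0.693147/(0.59 s^-1)
= 1.175 s

1.175 s


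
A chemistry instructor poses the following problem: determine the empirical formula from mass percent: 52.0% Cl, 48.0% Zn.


Assume 100 g sample. Moles of each element:
  Cl: 52.0/35.45 = 1.467 mol
  Zn: 48.0/65.38 = 0.734 mol
Divide by smallest (0.734):
  Cl: 1.467/0.734 = 2.0
  Zn: 0.734/0.734 = 1.0
Empirical formula: ZnCl2

ZnCl2


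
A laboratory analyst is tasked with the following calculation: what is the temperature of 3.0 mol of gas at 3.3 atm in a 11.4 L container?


PV = nRT  (R = 0.08206 L·atm/(mol·K))
T = PV/(nR) = 3.3×11.4/(3.0×0.08206)
= 37.62/0.246180
= 152.82 K

152.82 K


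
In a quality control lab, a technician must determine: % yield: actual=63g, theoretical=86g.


% yield = actual/theoretical × 100
= 63/86 × 100
= 73.26%

73.26%


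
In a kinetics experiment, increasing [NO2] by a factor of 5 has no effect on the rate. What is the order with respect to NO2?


rate ∝ [NO2]^n
rate ∝ [NO2]^0
Order in NO2: 0

0


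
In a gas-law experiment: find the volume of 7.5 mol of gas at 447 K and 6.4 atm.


PV = nRT  (R = 0.08206 L·atm/(mol·K))
V = nRT/P = 7.5×0.08206×447/6.4
= 42.985 L

42.985 L


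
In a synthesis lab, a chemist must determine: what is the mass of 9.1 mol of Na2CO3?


M(Na2CO3) = 105.99 g/mol
mass = n × M = 9.1 × 105.99 = 964.51 g

964.51 g


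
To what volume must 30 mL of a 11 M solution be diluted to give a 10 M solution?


C1V1 = C2V2
11 × 30 = 10 × V2
V2 = 330/10 = 33.0 mL

33.0 mL


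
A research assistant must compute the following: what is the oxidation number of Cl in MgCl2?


halide: -1
Oxidation number: -1

-1


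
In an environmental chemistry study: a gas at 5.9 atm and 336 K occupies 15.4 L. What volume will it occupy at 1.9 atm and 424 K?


P1V1/T1 = P2V2/T2
V2 = P1V1T2/(T1P2)
= 5.9×15.4×424/(336×1.9)
= 60.346 L

60.346 L


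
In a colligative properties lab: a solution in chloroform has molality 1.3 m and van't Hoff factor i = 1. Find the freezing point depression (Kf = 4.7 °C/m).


ΔTf = Kf × m × i
= 4.7 × 1.3 × 1
= 6.11 °C

6.11 °C


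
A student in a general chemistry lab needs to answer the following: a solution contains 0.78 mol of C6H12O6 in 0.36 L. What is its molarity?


M = n/V = 0.78/0.36 = 2.167 mol/L

2.167 M


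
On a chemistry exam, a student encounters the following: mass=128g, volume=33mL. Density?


ρ = mass/volume
= 128/33
= 3.879 g/mL

3.879 g/mL


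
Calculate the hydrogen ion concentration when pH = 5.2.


[H+] = 10^(-pH) = 10^(-5.2)
= 6.31×10^-6 M

6.31×10^-6 M


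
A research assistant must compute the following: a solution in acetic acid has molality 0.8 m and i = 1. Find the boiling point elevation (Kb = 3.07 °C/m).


ΔTb = Kb × m × i
= 3.07 × 0.8 × 1
= 2.456 °C

2.456 °C


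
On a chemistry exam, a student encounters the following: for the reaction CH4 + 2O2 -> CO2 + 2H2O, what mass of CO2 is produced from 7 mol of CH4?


Mole ratio CO2:CH4 = 1:1
n(CO2) = 7 × 1/1 = 7.000 mol
mass = 7.000 × 44.01 = 308.07 g

308.07 g


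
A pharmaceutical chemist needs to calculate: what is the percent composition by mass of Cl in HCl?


M(HCl) = 1×1.008 + 1×35.45 = 36.458 g/mol
Mass of Cl = 1 × 35.45 = 35.45 g/mol
% Cl = 35.45/36.458 × 100 = 97.24%

97.24%


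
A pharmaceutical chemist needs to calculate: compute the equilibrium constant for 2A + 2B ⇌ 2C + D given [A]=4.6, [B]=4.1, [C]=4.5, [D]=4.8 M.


Kc = [C]^2[D]/([A]^2[B]^2)
= (4.5^2 × 4.8^1)/(4.6^2 × 4.1^2)
= 97.2/355.6996
= 0.2733

0.2733


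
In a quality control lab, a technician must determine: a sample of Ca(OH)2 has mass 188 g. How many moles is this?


M(Ca(OH)2) = 74.1 g/mol
n = mass/M = 188/74.1 = 2.5371 mol

2.5371 mol


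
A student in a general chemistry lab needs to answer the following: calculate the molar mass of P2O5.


M(P2O5) = 2×30.97 + 5×16.0
= 61.94 + 80.0
= 141.94 g/mol

141.94 g/mol


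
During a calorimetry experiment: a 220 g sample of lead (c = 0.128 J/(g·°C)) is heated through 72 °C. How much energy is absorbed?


q = mcΔT = 220 × 0.128 × 72
= 2027.52 J

2027.52 J


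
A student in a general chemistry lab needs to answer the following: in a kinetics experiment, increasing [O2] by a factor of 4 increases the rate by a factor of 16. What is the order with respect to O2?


rate ∝ [O2]^n
4^n = 16 → n = 2
Order in O2: 2

2


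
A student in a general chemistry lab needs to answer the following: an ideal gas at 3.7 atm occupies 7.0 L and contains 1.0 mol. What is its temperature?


PV = nRT  (R = 0.08206 L·atm/(mol·K))
T = PV/(nR) = 3.7×7.0/(1.0×0.08206)
= 25.90/0.082060
= 315.62 K

315.62 K


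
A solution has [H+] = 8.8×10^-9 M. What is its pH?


pH = -log10([H+]) = -log10(8.8×10^-9)
= 9 - log10(8.8)
= 9 - 0.94
= 8.06

8.06


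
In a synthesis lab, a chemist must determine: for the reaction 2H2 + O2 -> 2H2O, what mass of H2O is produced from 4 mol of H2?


Mole ratio H2O:H2 = 2:2
n(H2O) = 4 × 2/2 = 4.000 mol
mass = 4.000 × 18.02 = 72.08 g

72.08 g


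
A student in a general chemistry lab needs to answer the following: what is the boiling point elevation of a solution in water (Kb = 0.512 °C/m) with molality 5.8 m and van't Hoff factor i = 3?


ΔTb = Kb × m × i
= 0.512 × 5.8 × 3
= 8.9088 °C

8.9088 °C


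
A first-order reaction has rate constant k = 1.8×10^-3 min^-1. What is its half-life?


t½ = ln2/k = 0.693147/(1.8×10^-3 min^-1)
= 385.1 min

385.1 min


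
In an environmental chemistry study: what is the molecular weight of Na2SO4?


M(Na2SO4) = 2×22.99 + 1×32.07 + 4×16.0
= 45.98 + 32.07 + 64.0
= 142.05 g/mol

142.05 g/mol


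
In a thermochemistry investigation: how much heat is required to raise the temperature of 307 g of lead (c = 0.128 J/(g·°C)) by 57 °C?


q = mcΔT = 307 × 0.128 × 57
= 2239.87 J

2239.87 J


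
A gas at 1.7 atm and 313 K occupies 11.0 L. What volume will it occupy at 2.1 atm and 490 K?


P1V1/T1 = P2V2/T2
V2 = P1V1T2/(T1P2)
= 1.7×11.0×490/(313×2.1)
= 13.94 L

13.94 L


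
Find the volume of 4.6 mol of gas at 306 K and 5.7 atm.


PV = nRT  (R = 0.08206 L·atm/(mol·K))
V = nRT/P = 4.6×0.08206×306/5.7
= 20.265 L

20.265 L


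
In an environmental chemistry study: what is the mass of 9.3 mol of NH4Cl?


M(NH4Cl) = 53.49 g/mol
mass = n × M = 9.3 × 53.49 = 497.46 g

497.46 g


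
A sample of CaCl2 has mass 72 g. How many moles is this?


M(CaCl2) = 110.98 g/mol
n = mass/M = 72/110.98 = 0.6488 mol

0.6488 mol


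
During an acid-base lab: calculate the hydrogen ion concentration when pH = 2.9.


[H+] = 10^(-pH) = 10^(-2.9)
= 1.26×10^-3 M

1.26×10^-3 M


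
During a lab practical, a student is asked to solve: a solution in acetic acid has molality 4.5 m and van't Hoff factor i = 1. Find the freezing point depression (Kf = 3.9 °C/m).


ΔTf = Kf × m × i
= 3.9 × 4.5 × 1
= 17.55 °C

17.55 °C


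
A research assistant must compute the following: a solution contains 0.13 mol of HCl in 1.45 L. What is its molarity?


M = n/V = 0.13/1.45 = 0.090 mol/L

0.090 M


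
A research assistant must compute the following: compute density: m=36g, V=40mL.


ρ = mass/volume
= 36/40
= 0.9 g/mL

0.9 g/mL


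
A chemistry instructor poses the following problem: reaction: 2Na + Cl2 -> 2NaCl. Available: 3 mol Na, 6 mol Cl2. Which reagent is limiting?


Mole ratio available / coefficient:
  Na: 3/2 = 1.500
  Cl2: 6/1 = 6.000
Smaller ratio is limiting.

Na


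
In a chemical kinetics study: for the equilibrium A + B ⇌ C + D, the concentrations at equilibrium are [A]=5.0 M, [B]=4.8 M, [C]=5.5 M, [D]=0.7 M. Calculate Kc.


Kc = [C][D]/([A][B])
= (5.5^1 × 0.7^1)/(5.0^1 × 4.8^1)
= 3.85/24
= 0.1604

0.1604


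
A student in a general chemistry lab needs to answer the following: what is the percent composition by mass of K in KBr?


M(KBr) = 1×39.1 + 1×79.9 = 119.00 g/mol
Mass of K = 1 × 39.1 = 39.10 g/mol
% K = 39.10/119.00 × 100 = 32.86%

32.86%


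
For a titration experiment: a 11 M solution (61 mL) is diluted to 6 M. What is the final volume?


C1V1 = C2V2
11 × 61 = 6 × V2
V2 = 671/6 = 111.83 mL

111.83 mL


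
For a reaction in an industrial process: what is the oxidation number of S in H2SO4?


2(+1) + x + 4(-2) = 0, so x = +6
Oxidation number: +6

+6


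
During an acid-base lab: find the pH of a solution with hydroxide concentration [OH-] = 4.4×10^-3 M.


pOH = -log10([OH-]) = -log10(4.4×10^-3)
= 3 - log10(4.4) = 2.36
pH = 14 - pOH = 14 - 2.36 = 11.64

11.64


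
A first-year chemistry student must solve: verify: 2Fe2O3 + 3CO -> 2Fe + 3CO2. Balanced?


Equation: 2Fe2O3 + 3CO -> 2Fe + 3CO2
Check atoms: C: 3=3, Fe: 4≠2, O: 9≠6
Not balanced

No, not balanced


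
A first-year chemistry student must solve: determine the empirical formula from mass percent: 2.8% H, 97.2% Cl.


Assume 100 g sample. Moles of each element:
  H: 2.8/1.008 = 2.778 mol
  Cl: 97.2/35.45 = 2.742 mol
Divide by smallest (2.742):
  H: 2.778/2.742 = 1.01
  Cl: 2.742/2.742 = 1.0
Empirical formula: HCl

HCl


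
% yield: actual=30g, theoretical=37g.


% yield = actual/theoretical × 100
= 30/37 × 100
= 81.08%

81.08%


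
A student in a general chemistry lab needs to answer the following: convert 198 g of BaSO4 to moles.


M(BaSO4) = 233.4 g/mol
n = mass/M = 198/233.4 = 0.8483 mol

0.8483 mol


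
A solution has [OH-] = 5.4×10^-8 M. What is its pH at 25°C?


pOH = -log10([OH-]) = -log10(5.4×10^-8)
= 8 - log10(5.4) = 7.27
pH = 14 - pOH = 14 - 7.27 = 6.73

6.73


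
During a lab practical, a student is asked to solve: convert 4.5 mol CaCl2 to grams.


M(CaCl2) = 110.98 g/mol
mass = n × M = 4.5 × 110.98 = 499.41 g

499.41 g


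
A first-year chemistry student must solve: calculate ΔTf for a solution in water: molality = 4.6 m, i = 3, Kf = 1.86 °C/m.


ΔTf = Kf × m × i
= 1.86 × 4.6 × 3
= 25.668 °C

25.668 °C


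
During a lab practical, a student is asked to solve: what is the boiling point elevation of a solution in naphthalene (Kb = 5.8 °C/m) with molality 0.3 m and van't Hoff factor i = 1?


ΔTb = Kb × m × i
= 5.8 × 0.3 × 1
= 1.74 °C

1.74 °C


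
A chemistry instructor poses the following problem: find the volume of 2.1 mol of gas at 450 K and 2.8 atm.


PV = nRT  (R = 0.08206 L·atm/(mol·K))
V = nRT/P = 2.1×0.08206×450/2.8
= 27.695 L

27.695 L


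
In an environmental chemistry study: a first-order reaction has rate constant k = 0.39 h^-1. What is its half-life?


t½ = ln2/k = 0.693147/(0.39 h^-1)
= 1.777 h

1.777 h


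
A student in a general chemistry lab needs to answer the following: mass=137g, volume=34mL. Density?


ρ = mass/volume
= 137/34
= 4.029 g/mL

4.029 g/mL


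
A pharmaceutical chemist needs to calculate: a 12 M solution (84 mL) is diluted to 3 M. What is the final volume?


C1V1 = C2V2
12 × 84 = 3 × V2
V2 = 1008/3 = 336.0 mL

336.0 mL


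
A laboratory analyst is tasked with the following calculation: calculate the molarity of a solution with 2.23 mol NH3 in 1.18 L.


M = n/V = 2.23/1.18 = 1.890 mol/L

1.890 M


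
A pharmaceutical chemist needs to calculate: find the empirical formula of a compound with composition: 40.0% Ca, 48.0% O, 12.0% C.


Assume 100 g sample. Moles of each element:
  Ca: 40.0/40.08 = 0.998 mol
  O: 48.0/16.0 = 3.0 mol
  C: 12.0/12.01 = 0.999 mol
Divide by smallest (0.998):
  Ca: 0.998/0.998 = 1.0
  O: 3.0/0.998 = 3.01
  C: 0.999/0.998 = 1.0
Empirical formula: CaCO3

CaCO3


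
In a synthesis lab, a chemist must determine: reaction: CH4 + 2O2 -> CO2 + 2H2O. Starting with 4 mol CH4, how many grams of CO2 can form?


Mole ratio CO2:CH4 = 1:1
n(CO2) = 4 × 1/1 = 4.000 mol
mass = 4.000 × 44.01 = 176.04 g

176.04 g


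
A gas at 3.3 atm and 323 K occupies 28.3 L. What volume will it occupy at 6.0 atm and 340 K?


P1V1/T1 = P2V2/T2
V2 = P1V1T2/(T1P2)
= 3.3×28.3×340/(323×6.0)
= 16.384 L

16.384 L


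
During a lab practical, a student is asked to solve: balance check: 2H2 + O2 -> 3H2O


Equation: 2H2 + O2 -> 3H2O
Check atoms: H: 4≠6, O: 2≠3
Not balanced

No, not balanced


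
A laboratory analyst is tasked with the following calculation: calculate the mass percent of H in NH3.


M(NH3) = 1×14.01 + 3×1.008 = 17.034 g/mol
Mass of H = 3 × 1.008 = 3.024 g/mol
% H = 3.024/17.034 × 100 = 17.75%

17.75%


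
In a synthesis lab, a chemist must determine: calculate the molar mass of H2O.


M(H2O) = 2×1.008 + 1×16.0
= 2.02 + 16.0
= 18.02 g/mol

18.02 g/mol


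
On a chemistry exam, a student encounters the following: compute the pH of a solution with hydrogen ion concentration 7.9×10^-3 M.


pH = -log10([H+]) = -log10(7.9×10^-3)
= 3 - log10(7.9)
= 3 - 0.9
= 2.1

2.1


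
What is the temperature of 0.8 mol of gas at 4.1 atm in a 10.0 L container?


PV = nRT  (R = 0.08206 L·atm/(mol·K))
T = PV/(nR) = 4.1×10.0/(0.8×0.08206)
= 41.00/0.065648
= 624.54 K

624.54 K


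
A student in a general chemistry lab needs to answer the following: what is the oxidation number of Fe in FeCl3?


x + 3(-1) = 0, so x = +3
Oxidation number: +3

+3


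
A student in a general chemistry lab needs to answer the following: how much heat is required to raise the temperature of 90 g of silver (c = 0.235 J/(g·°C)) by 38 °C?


q = mcΔT = 90 × 0.235 × 38
= 803.70 J

803.70 J


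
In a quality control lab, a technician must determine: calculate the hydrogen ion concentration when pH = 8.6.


[H+] = 10^(-pH) = 10^(-8.6)
= 2.51×10^-9 M

2.51×10^-9 M


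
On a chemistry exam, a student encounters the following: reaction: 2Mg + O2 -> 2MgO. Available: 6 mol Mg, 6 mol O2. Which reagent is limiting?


Mole ratio available / coefficient:
  Mg: 6/2 = 3.000
  O2: 6/1 = 6.000
Smaller ratio is limiting.

Mg


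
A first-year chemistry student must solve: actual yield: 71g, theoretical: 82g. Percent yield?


% yield = actual/theoretical × 100
= 71/82 × 100
= 86.59%

86.59%


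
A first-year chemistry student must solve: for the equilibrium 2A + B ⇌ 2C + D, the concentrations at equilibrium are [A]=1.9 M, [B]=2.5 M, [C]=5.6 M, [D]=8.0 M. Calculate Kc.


Kc = [C]^2[D]/([A]^2[B])
= (5.6^2 × 8.0^1)/(1.9^2 × 2.5^1)
= 250.88/9.025
= 27.80

27.80


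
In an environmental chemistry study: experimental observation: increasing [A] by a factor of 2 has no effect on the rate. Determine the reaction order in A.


rate ∝ [A]^n
rate ∝ [A]^0
Order in A: 0

0


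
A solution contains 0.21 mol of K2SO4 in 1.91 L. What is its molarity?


M = n/V = 0.21/1.91 = 0.110 mol/L

0.110 M


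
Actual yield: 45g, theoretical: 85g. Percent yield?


% yield = actual/theoretical × 100
= 45/85 × 100
= 52.94%

52.94%


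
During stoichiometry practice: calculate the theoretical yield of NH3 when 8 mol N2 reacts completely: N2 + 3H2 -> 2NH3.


Mole ratio NH3:N2 = 2:1
n(NH3) = 8 × 2/1 = 16.000 mol
mass = 16.000 × 17.03 = 272.48 g

272.48 g


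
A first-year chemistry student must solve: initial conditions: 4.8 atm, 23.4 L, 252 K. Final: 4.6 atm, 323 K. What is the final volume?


P1V1/T1 = P2V2/T2
V2 = P1V1T2/(T1P2)
= 4.8×23.4×323/(252×4.6)
= 31.297 L

31.297 L


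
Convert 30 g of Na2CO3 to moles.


M(Na2CO3) = 105.99 g/mol
n = mass/M = 30/105.99 = 0.283 mol

0.283 mol


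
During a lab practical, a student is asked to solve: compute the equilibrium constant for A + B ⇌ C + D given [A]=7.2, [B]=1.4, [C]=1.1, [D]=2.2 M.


Kc = [C][D]/([A][B])
= (1.1^1 × 2.2^1)/(7.2^1 × 1.4^1)
= 2.42/10.08
= 0.2401

0.2401


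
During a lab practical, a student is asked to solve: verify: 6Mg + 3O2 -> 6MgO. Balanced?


Equation: 6Mg + 3O2 -> 6MgO
Check atoms: Mg: 6=6, O: 6=6
Balanced

Yes, balanced


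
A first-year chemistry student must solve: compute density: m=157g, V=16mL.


ρ = mass/volume
= 157/16
= 9.812 g/mL

9.812 g/mL


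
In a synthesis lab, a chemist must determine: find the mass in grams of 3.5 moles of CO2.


M(CO2) = 44.01 g/mol
mass = n × M = 3.5 × 44.01 = 154.04 g

154.04 g


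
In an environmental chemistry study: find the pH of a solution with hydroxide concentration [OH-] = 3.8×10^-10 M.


pOH = -log10([OH-]) = -log10(3.8×10^-10)
= 10 - log10(3.8) = 9.42
pH = 14 - pOH = 14 - 9.42 = 4.58

4.58


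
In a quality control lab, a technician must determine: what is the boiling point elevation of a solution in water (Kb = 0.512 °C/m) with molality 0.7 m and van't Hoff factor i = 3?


ΔTb = Kb × m × i
= 0.512 × 0.7 × 3
= 1.0752 °C

1.0752 °C


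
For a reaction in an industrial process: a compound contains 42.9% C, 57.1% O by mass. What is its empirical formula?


Assume 100 g sample. Moles of each element:
  C: 42.9/12.01 = 3.572 mol
  O: 57.1/16.0 = 3.569 mol
Divide by smallest (3.569):
  C: 3.572/3.569 = 1.0
  O: 3.569/3.569 = 1.0
Empirical formula: CO

CO


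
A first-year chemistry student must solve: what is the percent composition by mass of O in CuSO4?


M(CuSO4) = 1×63.55 + 1×32.07 + 4×16.0 = 159.62 g/mol
Mass of O = 4 × 16.0 = 64.00 g/mol
% O = 64.00/159.62 × 100 = 40.10%

40.10%


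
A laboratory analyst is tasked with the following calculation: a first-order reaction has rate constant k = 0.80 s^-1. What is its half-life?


t½ = ln2/k = 0.693147/(0.80 s^-1)
= 0.8664 s

0.8664 s


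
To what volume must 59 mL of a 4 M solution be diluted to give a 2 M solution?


C1V1 = C2V2
4 × 59 = 2 × V2
V2 = 236/2 = 118.0 mL

118.0 mL


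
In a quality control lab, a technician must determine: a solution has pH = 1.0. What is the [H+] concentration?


[H+] = 10^(-pH) = 10^(-1.0)
= 1.0×10^-1 M

1.0×10^-1 M


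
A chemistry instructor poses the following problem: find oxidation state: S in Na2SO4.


2(+1) + x + 4(-2) = 0, so x = +6
Oxidation number: +6

+6


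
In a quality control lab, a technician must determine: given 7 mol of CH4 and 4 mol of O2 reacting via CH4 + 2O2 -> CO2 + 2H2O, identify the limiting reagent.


Mole ratio available / coefficient:
  CH4: 7/1 = 7.000
  O2: 4/2 = 2.000
Smaller ratio is limiting.

O2


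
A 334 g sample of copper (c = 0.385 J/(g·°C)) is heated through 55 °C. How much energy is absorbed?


q = mcΔT = 334 × 0.385 × 55
= 7072.45 J

7072.45 J


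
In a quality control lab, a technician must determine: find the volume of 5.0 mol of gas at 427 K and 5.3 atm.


PV = nRT  (R = 0.08206 L·atm/(mol·K))
V = nRT/P = 5.0×0.08206×427/5.3
= 33.056 L

33.056 L


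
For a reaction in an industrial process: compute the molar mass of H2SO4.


M(H2SO4) = 2×1.008 + 1×32.07 + 4×16.0
= 2.02 + 32.07 + 64.0
= 98.09 g/mol

98.09 g/mol


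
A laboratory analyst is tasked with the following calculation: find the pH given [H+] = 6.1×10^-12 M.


pH = -log10([H+]) = -log10(6.1×10^-12)
= 12 - log10(6.1)
= 12 - 0.79
= 11.21

11.21


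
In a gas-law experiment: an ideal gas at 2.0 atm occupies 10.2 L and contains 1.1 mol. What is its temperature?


PV = nRT  (R = 0.08206 L·atm/(mol·K))
T = PV/(nR) = 2.0×10.2/(1.1×0.08206)
= 20.40/0.090266
= 226.00 K

226.00 K


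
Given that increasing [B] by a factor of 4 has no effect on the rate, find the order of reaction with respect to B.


rate ∝ [B]^n
rate ∝ [B]^0
Order in B: 0

0


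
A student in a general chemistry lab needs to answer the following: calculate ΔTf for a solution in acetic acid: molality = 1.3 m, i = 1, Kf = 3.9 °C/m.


ΔTf = Kf × m × i
= 3.9 × 1.3 × 1
= 5.07 °C

5.07 °C


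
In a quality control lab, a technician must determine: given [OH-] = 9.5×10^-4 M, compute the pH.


pOH = -log10([OH-]) = -log10(9.5×10^-4)
= 4 - log10(9.5) = 3.02
pH = 14 - pOH = 14 - 3.02 = 10.98

10.98


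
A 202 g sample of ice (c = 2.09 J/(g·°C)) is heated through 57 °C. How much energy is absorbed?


q = mcΔT = 202 × 2.09 × 57
= 24064.26 J

24064.26 J


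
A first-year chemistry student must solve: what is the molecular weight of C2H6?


M(C2H6) = 2×12.01 + 6×1.008
= 24.02 + 6.05
= 30.07 g/mol

30.07 g/mol


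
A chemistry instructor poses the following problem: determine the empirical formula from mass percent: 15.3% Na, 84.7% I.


Assume 100 g sample. Moles of each element:
  Na: 15.3/22.99 = 0.666 mol
  I: 84.7/126.9 = 0.667 mol
Divide by smallest (0.666):
  Na: 0.666/0.666 = 1.0
  I: 0.667/0.666 = 1.0
Empirical formula: NaI

NaI


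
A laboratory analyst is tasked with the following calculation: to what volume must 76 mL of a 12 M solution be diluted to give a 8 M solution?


C1V1 = C2V2
12 × 76 = 8 × V2
V2 = 912/8 = 114.0 mL

114.0 mL


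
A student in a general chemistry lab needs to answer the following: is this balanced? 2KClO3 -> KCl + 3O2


Equation: 2KClO3 -> KCl + 3O2
Check atoms: Cl: 2≠1, K: 2≠1, O: 6=6
Not balanced

No, not balanced


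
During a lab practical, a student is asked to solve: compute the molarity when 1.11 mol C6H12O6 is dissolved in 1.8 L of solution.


M = n/V = 1.11/1.8 = 0.617 mol/L

0.617 M


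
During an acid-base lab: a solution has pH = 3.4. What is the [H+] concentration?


[H+] = 10^(-pH) = 10^(-3.4)
= 3.98×10^-4 M

3.98×10^-4 M


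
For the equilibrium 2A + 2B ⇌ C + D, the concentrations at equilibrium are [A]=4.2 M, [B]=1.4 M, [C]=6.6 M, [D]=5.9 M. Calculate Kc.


Kc = [C][D]/([A]^2[B]^2)
= (6.6^1 × 5.9^1)/(4.2^2 × 1.4^2)
= 38.94/34.5744
= 1.126

1.126


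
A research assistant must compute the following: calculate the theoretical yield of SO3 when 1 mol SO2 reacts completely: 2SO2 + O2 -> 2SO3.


Mole ratio SO3:SO2 = 2:2
n(SO3) = 1 × 2/2 = 1.000 mol
mass = 1.000 × 80.07 = 80.07 g

80.07 g


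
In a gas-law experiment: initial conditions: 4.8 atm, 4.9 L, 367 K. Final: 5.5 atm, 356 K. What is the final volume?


P1V1/T1 = P2V2/T2
V2 = P1V1T2/(T1P2)
= 4.8×4.9×356/(367×5.5)
= 4.148 L

4.148 L


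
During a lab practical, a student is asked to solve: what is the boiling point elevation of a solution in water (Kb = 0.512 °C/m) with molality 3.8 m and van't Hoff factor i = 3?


ΔTb = Kb × m × i
= 0.512 × 3.8 × 3
= 5.8368 °C

5.8368 °C


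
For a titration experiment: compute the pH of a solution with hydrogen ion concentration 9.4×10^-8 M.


pH = -log10([H+]) = -log10(9.4×10^-8)
= 8 - log10(9.4)
= 8 - 0.97
= 7.03

7.03


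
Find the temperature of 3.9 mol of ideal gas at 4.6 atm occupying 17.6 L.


PV = nRT  (R = 0.08206 L·atm/(mol·K))
T = PV/(nR) = 4.6×17.6/(3.9×0.08206)
= 80.96/0.320034
= 252.97 K

252.97 K


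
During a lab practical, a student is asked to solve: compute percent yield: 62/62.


% yield = actual/theoretical × 100
= 62/62 × 100
= 100.0%

100.0%


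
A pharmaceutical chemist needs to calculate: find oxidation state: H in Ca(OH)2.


H is +1 with nonmetals
Oxidation number: +1

+1


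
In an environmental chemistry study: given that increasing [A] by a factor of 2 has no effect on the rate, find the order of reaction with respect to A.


rate ∝ [A]^n
rate ∝ [A]^0
Order in A: 0

0


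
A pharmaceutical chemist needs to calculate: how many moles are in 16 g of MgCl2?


M(MgCl2) = 95.21 g/mol
n = mass/M = 16/95.21 = 0.168 mol

0.168 mol


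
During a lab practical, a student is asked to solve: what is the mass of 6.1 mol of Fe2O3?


M(Fe2O3) = 159.7 g/mol
mass = n × M = 6.1 × 159.7 = 974.17 g

974.17 g


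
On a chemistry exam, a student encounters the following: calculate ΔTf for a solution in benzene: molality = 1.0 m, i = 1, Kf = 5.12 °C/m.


ΔTf = Kf × m × i
= 5.12 × 1.0 × 1
= 5.12 °C

5.12 °C


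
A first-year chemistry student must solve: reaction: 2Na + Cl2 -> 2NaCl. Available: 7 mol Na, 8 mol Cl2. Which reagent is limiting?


Mole ratio available / coefficient:
  Na: 7/2 = 3.500
  Cl2: 8/1 = 8.000
Smaller ratio is limiting.

Na


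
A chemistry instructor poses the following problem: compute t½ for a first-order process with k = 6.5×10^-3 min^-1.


t½ = ln2/k = 0.693147/(6.5×10^-3 min^-1)
= 106.6 min

106.6 min


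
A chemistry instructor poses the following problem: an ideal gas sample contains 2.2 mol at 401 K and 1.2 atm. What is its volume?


PV = nRT  (R = 0.08206 L·atm/(mol·K))
V = nRT/P = 2.2×0.08206×401/1.2
= 60.328 L

60.328 L


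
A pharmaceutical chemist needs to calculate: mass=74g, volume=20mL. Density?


ρ = mass/volume
= 74/20
= 3.7 g/mL

3.7 g/mL


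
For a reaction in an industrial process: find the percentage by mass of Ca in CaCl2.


M(CaCl2) = 1×40.08 + 2×35.45 = 110.98 g/mol
Mass of Ca = 1 × 40.08 = 40.08 g/mol
% Ca = 40.08/110.98 × 100 = 36.11%

36.11%


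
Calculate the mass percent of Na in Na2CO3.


M(Na2CO3) = 2×22.99 + 1×12.01 + 3×16.0 = 105.99 g/mol
Mass of Na = 2 × 22.99 = 45.98 g/mol
% Na = 45.98/105.99 × 100 = 43.38%

43.38%


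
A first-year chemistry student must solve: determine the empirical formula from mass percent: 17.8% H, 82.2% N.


Assume 100 g sample. Moles of each element:
  H: 17.8/1.008 = 17.659 mol
  N: 82.2/14.01 = 5.867 mol
Divide by smallest (5.867):
  H: 17.659/5.867 = 3.01
  N: 5.867/5.867 = 1.0
Empirical formula: NH3

NH3


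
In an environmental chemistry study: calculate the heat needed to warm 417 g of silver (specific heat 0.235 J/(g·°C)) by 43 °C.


q = mcΔT = 417 × 0.235 × 43
= 4213.79 J

4213.79 J


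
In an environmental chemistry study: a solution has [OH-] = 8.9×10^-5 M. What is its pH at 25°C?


pOH = -log10([OH-]) = -log10(8.9×10^-5)
= 5 - log10(8.9) = 4.05
pH = 14 - pOH = 14 - 4.05 = 9.95

9.95


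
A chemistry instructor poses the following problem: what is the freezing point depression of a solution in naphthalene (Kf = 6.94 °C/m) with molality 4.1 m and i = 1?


ΔTf = Kf × m × i
= 6.94 × 4.1 × 1
= 28.454 °C

28.454 °C


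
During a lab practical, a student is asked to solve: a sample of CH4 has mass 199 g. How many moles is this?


M(CH4) = 16.04 g/mol
n = mass/M = 199/16.04 = 12.4065 mol

12.4065 mol


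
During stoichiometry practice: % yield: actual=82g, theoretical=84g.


% yield = actual/theoretical × 100
= 82/84 × 100
= 97.62%

97.62%


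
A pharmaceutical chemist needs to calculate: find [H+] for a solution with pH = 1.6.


[H+] = 10^(-pH) = 10^(-1.6)
= 2.51×10^-2 M

2.51×10^-2 M


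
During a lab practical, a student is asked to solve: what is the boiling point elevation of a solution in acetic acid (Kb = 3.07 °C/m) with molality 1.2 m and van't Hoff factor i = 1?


ΔTb = Kb × m × i
= 3.07 × 1.2 × 1
= 3.684 °C

3.684 °C


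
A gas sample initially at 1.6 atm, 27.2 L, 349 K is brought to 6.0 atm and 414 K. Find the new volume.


P1V1/T1 = P2V2/T2
V2 = P1V1T2/(T1P2)
= 1.6×27.2×414/(349×6.0)
= 8.604 L

8.604 L


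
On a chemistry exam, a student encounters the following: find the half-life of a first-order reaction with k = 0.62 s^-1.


t½ = ln2/k = 0.693147/(0.62 s^-1)
= 1.118 s

1.118 s


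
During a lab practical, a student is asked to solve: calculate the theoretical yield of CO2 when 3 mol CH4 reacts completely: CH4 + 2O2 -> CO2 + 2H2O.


Mole ratio CO2:CH4 = 1:1
n(CO2) = 3 × 1/1 = 3.000 mol
mass = 3.000 × 44.01 = 132.03 g

132.03 g


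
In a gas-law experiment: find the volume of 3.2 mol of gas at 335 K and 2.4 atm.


PV = nRT  (R = 0.08206 L·atm/(mol·K))
V = nRT/P = 3.2×0.08206×335/2.4
= 36.653 L

36.653 L


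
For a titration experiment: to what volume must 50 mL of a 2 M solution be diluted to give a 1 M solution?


C1V1 = C2V2
2 × 50 = 1 × V2
V2 = 100/1 = 100.0 mL

100.0 mL


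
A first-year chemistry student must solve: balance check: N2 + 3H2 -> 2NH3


Equation: N2 + 3H2 -> 2NH3
Check atoms: H: 6=6, N: 2=2
Balanced

Yes, balanced


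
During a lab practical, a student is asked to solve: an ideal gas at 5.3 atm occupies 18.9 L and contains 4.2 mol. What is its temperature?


PV = nRT  (R = 0.08206 L·atm/(mol·K))
T = PV/(nR) = 5.3×18.9/(4.2×0.08206)
= 100.17/0.344652
= 290.64 K

290.64 K


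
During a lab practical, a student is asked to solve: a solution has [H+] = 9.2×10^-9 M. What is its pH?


pH = -log10([H+]) = -log10(9.2×10^-9)
= 9 - log10(9.2)
= 9 - 0.96
= 8.04

8.04


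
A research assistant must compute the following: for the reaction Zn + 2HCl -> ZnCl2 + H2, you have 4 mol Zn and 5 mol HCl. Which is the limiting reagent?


Mole ratio available / coefficient:
  Zn: 4/1 = 4.000
  HCl: 5/2 = 2.500
Smaller ratio is limiting.

HCl


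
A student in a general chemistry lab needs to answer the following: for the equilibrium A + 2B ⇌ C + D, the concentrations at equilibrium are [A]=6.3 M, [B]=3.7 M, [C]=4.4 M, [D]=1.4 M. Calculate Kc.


Kc = [C][D]/([A][B]^2)
= (4.4^1 × 1.4^1)/(6.3^1 × 3.7^2)
= 6.16/86.247
= 0.07142

0.07142


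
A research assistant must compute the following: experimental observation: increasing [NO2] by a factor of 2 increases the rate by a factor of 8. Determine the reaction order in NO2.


rate ∝ [NO2]^n
2^n = 8 → n = 3
Order in NO2: 3

3


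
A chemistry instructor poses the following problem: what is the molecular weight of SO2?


M(SO2) = 1×32.07 + 2×16.0
= 32.07 + 32.0
= 64.07 g/mol

64.07 g/mol


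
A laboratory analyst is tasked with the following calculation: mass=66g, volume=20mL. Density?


ρ = mass/volume
= 66/20
= 3.3 g/mL

3.3 g/mL


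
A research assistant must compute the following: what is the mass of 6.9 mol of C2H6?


M(C2H6) = 30.07 g/mol
mass = n × M = 6.9 × 30.07 = 207.48 g

207.48 g


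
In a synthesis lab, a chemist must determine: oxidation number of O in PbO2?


O is usually -2
Oxidation number: -2

-2


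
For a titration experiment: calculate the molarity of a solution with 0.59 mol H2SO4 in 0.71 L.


M = n/V = 0.59/0.71 = 0.831 mol/L

0.831 M


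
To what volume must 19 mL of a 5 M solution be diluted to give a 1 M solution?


C1V1 = C2V2
5 × 19 = 1 × V2
V2 = 95/1 = 95.0 mL

95.0 mL


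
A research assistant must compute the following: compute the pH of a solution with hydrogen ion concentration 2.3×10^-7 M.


pH = -log10([H+]) = -log10(2.3×10^-7)
= 7 - log10(2.3)
= 7 - 0.36
= 6.64

6.64


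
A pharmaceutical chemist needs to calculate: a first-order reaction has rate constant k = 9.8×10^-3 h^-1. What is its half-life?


t½ = ln2/k = 0.693147/(9.8×10^-3 h^-1)
= 70.73 h

70.73 h
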